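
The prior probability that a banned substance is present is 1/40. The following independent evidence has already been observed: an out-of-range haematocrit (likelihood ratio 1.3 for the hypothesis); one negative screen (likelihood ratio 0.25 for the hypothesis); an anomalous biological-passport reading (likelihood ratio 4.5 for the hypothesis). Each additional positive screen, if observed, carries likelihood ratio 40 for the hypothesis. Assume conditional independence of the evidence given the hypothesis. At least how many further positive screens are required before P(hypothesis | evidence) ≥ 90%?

2

Prior odds = 0.025/0.975 = 1/39.
Combined Bayes factor of the evidence already in hand = 1.3 × 0.25 × 4.5 = 1.4625.
Odds after that evidence = (1/39) × 1.4625 = 0.0375.
Target odds = 0.9/0.1 = 9.
Need 40ⁿ ≥ 9 ÷ 0.0375 = 240.
40¹ = 40 falls short of 240 but 40² = 1600 reaches it, so n = 2.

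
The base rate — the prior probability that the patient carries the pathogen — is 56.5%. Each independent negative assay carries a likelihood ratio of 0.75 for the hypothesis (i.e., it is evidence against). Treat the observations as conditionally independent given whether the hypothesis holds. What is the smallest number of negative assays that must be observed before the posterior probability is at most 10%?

Prior odds: 0.565 ÷ 0.435 = 113/87.
Likelihood ratio per negative assay = 0.75.
Target odds: 0.1 ÷ 0.9 = 1/9.
Require 0.75ⁿ ≤ 1/9 ÷ (113/87) = 29/339.
0.75⁸ = 6561/65536 is still above 29/339 but 0.75⁹ = 19683/262144 is at or below it, so n = 9.

9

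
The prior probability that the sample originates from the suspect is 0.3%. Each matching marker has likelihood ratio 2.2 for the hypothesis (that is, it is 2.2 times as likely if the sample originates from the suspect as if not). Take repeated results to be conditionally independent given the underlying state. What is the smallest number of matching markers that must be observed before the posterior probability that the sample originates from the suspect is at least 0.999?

17

Prior odds = 0.003/0.997 = 3/997.
Likelihood ratio per matching marker = 2.2.
Target posterior odds = 0.999/0.001 = 999.
Require 2.2ⁿ ≥ 999 ÷ (3/997) = 332001.
2.2¹⁶ ≈301136 falls short of 332001 but 2.2¹⁷ ≈662500 reaches it, so n = 17.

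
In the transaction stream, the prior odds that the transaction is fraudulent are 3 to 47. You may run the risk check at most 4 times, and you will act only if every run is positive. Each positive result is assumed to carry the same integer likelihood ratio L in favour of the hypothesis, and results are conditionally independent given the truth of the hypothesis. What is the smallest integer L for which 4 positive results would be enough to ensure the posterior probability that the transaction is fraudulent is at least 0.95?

Prior odds = 3/47.
Target odds = 0.95/0.05 = 19.
Need L⁴ ≥ 19 ÷ (3/47) = 893/3.
4⁴ = 256 < 893/3 ≤ 625 = 5⁴, so L = 5.

5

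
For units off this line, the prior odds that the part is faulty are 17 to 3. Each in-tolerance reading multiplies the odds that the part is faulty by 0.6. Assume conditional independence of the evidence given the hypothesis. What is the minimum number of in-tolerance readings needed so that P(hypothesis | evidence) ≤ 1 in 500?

Prior odds = 17/3.
Likelihood ratio per in-tolerance reading = 0.6.
Target odds: 0.002 ÷ 0.998 = 1/499.
Need (17/3) × 0.6ⁿ ≤ 1/499, i.e. 0.6ⁿ ≤ 3/8483.
0.6¹⁵ ≈0.000470185 is still above 3/8483 but 0.6¹⁶ ≈0.000282111 is at or below it, so n = 16.

16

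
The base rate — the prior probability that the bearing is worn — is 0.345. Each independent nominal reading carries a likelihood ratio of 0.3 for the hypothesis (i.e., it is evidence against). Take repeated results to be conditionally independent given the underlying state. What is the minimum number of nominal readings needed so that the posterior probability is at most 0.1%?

6

Prior odds: 0.345 ÷ 0.655 = 69/131.
Likelihood ratio per nominal reading = 0.3.
Target odds: 0.001 ÷ 0.999 = 1/999.
Need (69/131) × 0.3ⁿ ≤ 1/999, i.e. 0.3ⁿ ≤ 131/68931.
0.3⁵ = 243/100000 is still above 131/68931 but 0.3⁶ = 729/1000000 is at or below it, so n = 6.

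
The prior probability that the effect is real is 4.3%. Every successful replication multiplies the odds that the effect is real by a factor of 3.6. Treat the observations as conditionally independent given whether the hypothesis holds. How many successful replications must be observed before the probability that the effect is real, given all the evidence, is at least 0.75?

4

Prior odds = 0.043/0.957 = 43/957.
Likelihood ratio per successful replication = 3.6.
Target posterior odds = 0.75/0.25 = 3.
Require 3.6ⁿ ≥ 3 ÷ (43/957) = 2871/43.
3.6³ = 46.656 falls short of 2871/43 but 3.6⁴ = 167.9616 reaches it, so n = 4.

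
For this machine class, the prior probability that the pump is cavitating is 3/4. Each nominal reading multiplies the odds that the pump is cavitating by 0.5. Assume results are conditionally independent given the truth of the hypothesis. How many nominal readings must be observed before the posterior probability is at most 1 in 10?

5

Prior odds = 0.75/0.25 = 3.
Likelihood ratio per nominal reading = 0.5.
Target odds: 0.1 ÷ 0.9 = 1/9.
Require 0.5ⁿ ≤ 1/9 ÷ 3 = 1/27.
0.5⁴ = 0.0625 is still above 1/27 but 0.5⁵ = 0.03125 is at or below it, so n = 5.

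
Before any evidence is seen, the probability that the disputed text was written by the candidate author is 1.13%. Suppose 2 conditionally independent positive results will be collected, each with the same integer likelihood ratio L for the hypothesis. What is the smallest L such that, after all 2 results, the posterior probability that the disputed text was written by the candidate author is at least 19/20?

Prior odds = 0.0113/0.9887 = 113/9887.
Target odds = 0.95/0.05 = 19.
Need L² ≥ 19 ÷ (113/9887) = 187853/113.
40² = 1600 < 187853/113 ≤ 1681 = 41², so L = 41.

41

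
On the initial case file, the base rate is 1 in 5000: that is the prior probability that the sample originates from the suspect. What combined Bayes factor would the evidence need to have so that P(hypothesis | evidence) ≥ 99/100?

Prior odds = 0.0002/0.9998 = 1/4999.
Target odds = 0.99/0.01 = 99.
Required Bayes factor = 99 ÷ (1/4999) = 494901.

494901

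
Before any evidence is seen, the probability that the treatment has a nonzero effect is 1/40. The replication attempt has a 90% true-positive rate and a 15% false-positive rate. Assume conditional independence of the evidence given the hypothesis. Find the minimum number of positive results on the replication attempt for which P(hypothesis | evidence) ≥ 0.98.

5

Prior odds = 0.025/0.975 = 1/39.
Likelihood ratio of a positive result = 0.9/0.15 = 6.
Target posterior odds = 0.98/0.02 = 49.
Require 6ⁿ ≥ 49 ÷ (1/39) = 1911.
6⁴ = 1296 falls short of 1911 but 6⁵ = 7776 reaches it, so n = 5.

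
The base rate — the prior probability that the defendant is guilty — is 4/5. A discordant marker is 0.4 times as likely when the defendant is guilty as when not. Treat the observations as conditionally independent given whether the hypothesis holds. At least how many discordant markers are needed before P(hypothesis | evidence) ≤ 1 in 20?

Prior odds: 0.8 ÷ 0.2 = 4.
Likelihood ratio per discordant marker = 0.4.
Target odds: 0.05 ÷ 0.95 = 1/19.
Require 0.4ⁿ ≤ 1/19 ÷ 4 = 1/76.
0.4⁴ = 0.0256 is still above 1/76 but 0.4⁵ = 0.01024 is at or below it, so n = 5.

5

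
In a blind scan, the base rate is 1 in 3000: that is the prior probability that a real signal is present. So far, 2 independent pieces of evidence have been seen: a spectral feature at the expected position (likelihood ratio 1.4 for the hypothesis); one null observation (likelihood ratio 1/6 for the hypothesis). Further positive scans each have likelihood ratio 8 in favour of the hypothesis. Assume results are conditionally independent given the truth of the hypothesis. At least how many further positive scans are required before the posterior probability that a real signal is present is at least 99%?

7

Prior odds = (1/3000)/(2999/3000) = 1/2999.
Combined Bayes factor of the evidence already in hand = 1.4 × (1/6) = 7/30.
Odds after that evidence = (1/2999) × 7/30 = 7/89970.
Target odds = 0.99/0.01 = 99.
Need 8ⁿ ≥ 99 ÷ (7/89970) = 8907030/7.
8⁶ = 262144 falls short of 8907030/7 but 8⁷ = 2097152 reaches it, so n = 7.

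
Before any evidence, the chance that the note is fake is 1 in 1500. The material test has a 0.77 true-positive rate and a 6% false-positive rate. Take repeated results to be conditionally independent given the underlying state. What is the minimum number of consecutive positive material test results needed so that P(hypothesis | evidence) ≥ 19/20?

Prior odds: (1/1500) ÷ (1499/1500) = 1/1499.
Likelihood ratio of a positive result = 0.77/0.06 = 77/6.
Target posterior odds = 0.95/0.05 = 19.
Require (77/6)ⁿ ≥ 19 ÷ (1/1499) = 28481.
(77/6)⁴ = 35153041/1296 falls short of 28481 but (77/6)⁵ ≈348095 reaches it, so n = 5.

5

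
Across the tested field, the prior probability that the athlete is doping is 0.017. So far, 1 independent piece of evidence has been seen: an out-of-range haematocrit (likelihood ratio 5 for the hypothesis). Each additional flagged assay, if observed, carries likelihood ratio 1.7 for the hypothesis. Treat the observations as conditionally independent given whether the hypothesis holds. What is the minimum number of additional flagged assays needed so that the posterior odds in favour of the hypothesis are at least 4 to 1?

Prior odds = 0.017/0.983 = 17/983.
Bayes factor of the evidence already in hand = 5.
Odds after that evidence = (17/983) × 5 = 85/983.
Target odds = 4.
Need 1.7ⁿ ≥ 4 ÷ (85/983) = 3932/85.
1.7⁷ = 410338673/10000000 falls short of 3932/85 but 1.7⁸ ≈69.7576 reaches it, so n = 8.

8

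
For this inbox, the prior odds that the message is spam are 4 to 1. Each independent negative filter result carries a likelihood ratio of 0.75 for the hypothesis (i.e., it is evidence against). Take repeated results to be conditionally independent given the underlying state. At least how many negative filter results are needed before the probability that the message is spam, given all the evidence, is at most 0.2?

Prior odds = 4.
Likelihood ratio per negative filter result = 0.75.
Target posterior odds = 0.2/0.8 = 0.25.
Require 0.75ⁿ ≤ 0.25 ÷ 4 = 0.0625.
0.75⁹ = 19683/262144 is still above 0.0625 but 0.75¹⁰ = 59049/1048576 is at or below it, so n = 10.

10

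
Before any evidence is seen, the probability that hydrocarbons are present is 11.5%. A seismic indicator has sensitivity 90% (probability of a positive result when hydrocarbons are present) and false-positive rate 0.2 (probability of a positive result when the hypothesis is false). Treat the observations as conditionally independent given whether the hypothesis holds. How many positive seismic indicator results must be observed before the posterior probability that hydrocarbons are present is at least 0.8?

Prior odds = 0.115/0.885 = 23/177.
Likelihood ratio of a positive result = 0.9/0.2 = 4.5.
Target odds: 0.8 ÷ 0.2 = 4.
Require 4.5ⁿ ≥ 4 ÷ (23/177) = 708/23.
4.5² = 20.25 falls short of 708/23 but 4.5³ = 91.125 reaches it, so n = 3.

3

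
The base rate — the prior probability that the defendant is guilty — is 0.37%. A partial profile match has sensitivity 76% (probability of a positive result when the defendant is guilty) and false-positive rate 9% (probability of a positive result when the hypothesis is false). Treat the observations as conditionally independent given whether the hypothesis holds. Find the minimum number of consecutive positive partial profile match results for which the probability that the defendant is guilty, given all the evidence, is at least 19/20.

Prior odds = 0.0037/0.9963 = 37/9963.
Likelihood ratio of a positive result = 0.76/0.09 = 76/9.
Target posterior odds = 0.95/0.05 = 19.
Need (37/9963) × (76/9)ⁿ ≥ 19, i.e. (76/9)ⁿ ≥ 189297/37.
(76/9)⁴ = 33362176/6561 falls short of 189297/37 but (76/9)⁵ ≈42939.3 reaches it, so n = 5.

5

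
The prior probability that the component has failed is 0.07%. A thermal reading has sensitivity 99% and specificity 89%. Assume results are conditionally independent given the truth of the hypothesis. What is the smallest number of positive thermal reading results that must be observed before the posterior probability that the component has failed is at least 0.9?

5

Prior odds = 0.0007/0.9993 = 7/9993.
False-positive rate = 1 − 0.89 = 0.11; likelihood ratio of a positive = 0.99/0.11 = 9.
Target odds: 0.9 ÷ 0.1 = 9.
Need (7/9993) × 9ⁿ ≥ 9, i.e. 9ⁿ ≥ 89937/7.
9⁴ = 6561 falls short of 89937/7 but 9⁵ = 59049 reaches it, so n = 5.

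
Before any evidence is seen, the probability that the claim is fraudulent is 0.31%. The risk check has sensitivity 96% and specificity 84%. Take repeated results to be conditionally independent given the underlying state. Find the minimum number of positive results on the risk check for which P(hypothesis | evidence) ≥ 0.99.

Prior odds: 0.0031 ÷ 0.9969 = 31/9969.
False-positive rate = 1 − 0.84 = 0.16; likelihood ratio of a positive = 0.96/0.16 = 6.
Target posterior odds = 0.99/0.01 = 99.
Require 6ⁿ ≥ 99 ÷ (31/9969) = 986931/31.
6⁵ = 7776 falls short of 986931/31 but 6⁶ = 46656 reaches it, so n = 6.

6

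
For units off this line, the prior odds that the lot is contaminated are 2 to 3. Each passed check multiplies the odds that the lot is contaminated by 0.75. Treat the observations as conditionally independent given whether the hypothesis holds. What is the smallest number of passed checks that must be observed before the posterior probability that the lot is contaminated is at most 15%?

Prior odds = 2/3.
Likelihood ratio per passed check = 0.75.
Target posterior odds = 0.15/0.85 = 3/17.
Need (2/3) × 0.75ⁿ ≤ 3/17, i.e. 0.75ⁿ ≤ 9/34.
0.75⁴ = 0.31640625 is still above 9/34 but 0.75⁵ = 243/1024 is at or below it, so n = 5.

5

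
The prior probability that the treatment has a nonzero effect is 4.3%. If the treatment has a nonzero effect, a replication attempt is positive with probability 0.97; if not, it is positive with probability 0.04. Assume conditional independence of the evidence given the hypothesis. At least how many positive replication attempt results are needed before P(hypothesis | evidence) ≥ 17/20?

Prior odds = 0.043/0.957 = 43/957.
Likelihood ratio of a positive = 0.97/0.04 = 24.25.
Target odds: 0.85 ÷ 0.15 = 17/3.
Require 24.25ⁿ ≥ 17/3 ÷ (43/957) = 5423/43.
24.25¹ = 24.25 falls short of 5423/43 but 24.25² = 588.0625 reaches it, so n = 2.

2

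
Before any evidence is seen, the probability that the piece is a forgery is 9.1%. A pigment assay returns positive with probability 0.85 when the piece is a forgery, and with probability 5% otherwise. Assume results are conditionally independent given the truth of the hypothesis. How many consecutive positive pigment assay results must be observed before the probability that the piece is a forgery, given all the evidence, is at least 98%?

3

Prior odds: 0.091 ÷ 0.909 = 91/909.
Likelihood ratio of a positive result = 0.85/0.05 = 17.
Target posterior odds = 0.98/0.02 = 49.
Need (91/909) × 17ⁿ ≥ 49, i.e. 17ⁿ ≥ 6363/13.
17² = 289 falls short of 6363/13 but 17³ = 4913 reaches it, so n = 3.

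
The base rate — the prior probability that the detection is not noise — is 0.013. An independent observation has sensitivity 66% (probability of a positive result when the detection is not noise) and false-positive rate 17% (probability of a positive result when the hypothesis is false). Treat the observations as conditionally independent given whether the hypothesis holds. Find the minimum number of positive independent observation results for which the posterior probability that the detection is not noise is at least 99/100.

7

Prior odds: 0.013 ÷ 0.987 = 13/987.
Likelihood ratio of a positive result = 0.66/0.17 = 66/17.
Target posterior odds = 0.99/0.01 = 99.
Need (13/987) × (66/17)ⁿ ≥ 99, i.e. (66/17)ⁿ ≥ 97713/13.
(66/17)⁶ ≈3424.29 falls short of 97713/13 but (66/17)⁷ ≈13294.3 reaches it, so n = 7.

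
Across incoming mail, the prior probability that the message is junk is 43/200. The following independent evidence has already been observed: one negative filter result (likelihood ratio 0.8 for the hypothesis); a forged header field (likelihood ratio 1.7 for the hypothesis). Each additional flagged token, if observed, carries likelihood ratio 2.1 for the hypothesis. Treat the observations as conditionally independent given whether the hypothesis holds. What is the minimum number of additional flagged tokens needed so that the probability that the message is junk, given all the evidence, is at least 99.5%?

9

Prior odds = 0.215/0.785 = 43/157.
Combined Bayes factor of the evidence already in hand = 0.8 × 1.7 = 1.36.
Odds after that evidence = (43/157) × 1.36 = 1462/3925.
Target odds = 0.995/0.005 = 199.
Need 2.1ⁿ ≥ 199 ÷ (1462/3925) = 781075/1462.
2.1⁸ ≈378.229 falls short of 781075/1462 but 2.1⁹ ≈794.28 reaches it, so n = 9.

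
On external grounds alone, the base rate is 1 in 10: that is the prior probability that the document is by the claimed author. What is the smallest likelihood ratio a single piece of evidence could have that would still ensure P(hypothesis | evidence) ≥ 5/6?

Prior odds = 0.1/0.9 = 1/9.
Target odds = (5/6)/(1/6) = 5.
Required Bayes factor = 5 ÷ (1/9) = 45.

45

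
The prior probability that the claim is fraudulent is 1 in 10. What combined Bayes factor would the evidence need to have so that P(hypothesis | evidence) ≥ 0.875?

63

Prior odds = 0.1/0.9 = 1/9.
Target odds = 0.875/0.125 = 7.
Required Bayes factor = 7 ÷ (1/9) = 63.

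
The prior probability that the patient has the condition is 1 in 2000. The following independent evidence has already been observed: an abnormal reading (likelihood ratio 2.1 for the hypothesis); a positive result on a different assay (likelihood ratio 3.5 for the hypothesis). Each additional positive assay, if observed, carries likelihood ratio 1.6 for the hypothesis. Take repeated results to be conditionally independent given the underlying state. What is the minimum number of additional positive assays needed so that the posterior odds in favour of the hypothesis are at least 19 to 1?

Prior odds = 0.0005/0.9995 = 1/1999.
Combined Bayes factor of the evidence already in hand = 2.1 × 3.5 = 7.35.
Odds after that evidence = (1/1999) × 7.35 = 147/39980.
Target odds = 19.
Need 1.6ⁿ ≥ 19 ÷ (147/39980) = 759620/147.
1.6¹⁸ ≈4722.37 falls short of 759620/147 but 1.6¹⁹ ≈7555.79 reaches it, so n = 19.

19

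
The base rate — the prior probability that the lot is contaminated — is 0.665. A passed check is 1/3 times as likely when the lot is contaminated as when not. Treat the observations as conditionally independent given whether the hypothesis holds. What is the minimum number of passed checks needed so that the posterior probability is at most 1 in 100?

5

Prior odds = 0.665/0.335 = 133/67.
Likelihood ratio per passed check = 1/3.
Target odds: 0.01 ÷ 0.99 = 1/99.
Require (1/3)ⁿ ≤ 1/99 ÷ (133/67) = 67/13167.
(1/3)⁴ = 1/81 is still above 67/13167 but (1/3)⁵ = 1/243 is at or below it, so n = 5.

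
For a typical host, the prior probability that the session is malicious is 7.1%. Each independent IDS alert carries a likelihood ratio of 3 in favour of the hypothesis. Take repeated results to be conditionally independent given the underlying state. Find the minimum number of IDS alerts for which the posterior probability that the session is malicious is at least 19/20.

Prior odds = 0.071/0.929 = 71/929.
Likelihood ratio per IDS alert = 3.
Target odds: 0.95 ÷ 0.05 = 19.
Require 3ⁿ ≥ 19 ÷ (71/929) = 17651/71.
3⁵ = 243 falls short of 17651/71 but 3⁶ = 729 reaches it, so n = 6.

6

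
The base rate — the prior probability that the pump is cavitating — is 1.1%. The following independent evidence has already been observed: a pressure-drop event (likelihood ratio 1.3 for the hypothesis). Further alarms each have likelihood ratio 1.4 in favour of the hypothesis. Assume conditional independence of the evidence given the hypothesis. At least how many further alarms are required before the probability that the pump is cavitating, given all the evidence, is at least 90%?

Prior odds = 0.011/0.989 = 11/989.
Bayes factor of the evidence already in hand = 1.3.
Odds after that evidence = (11/989) × 1.3 = 143/9890.
Target odds = 0.9/0.1 = 9.
Need 1.4ⁿ ≥ 9 ÷ (143/9890) = 89010/143.
1.4¹⁹ ≈597.63 falls short of 89010/143 but 1.4²⁰ ≈836.683 reaches it, so n = 20.

20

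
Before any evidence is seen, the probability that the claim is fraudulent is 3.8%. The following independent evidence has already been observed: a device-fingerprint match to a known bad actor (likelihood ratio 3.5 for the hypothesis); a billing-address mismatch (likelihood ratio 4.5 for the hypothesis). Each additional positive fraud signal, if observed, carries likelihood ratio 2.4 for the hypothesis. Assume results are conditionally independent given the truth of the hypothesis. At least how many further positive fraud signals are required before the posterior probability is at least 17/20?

Prior odds = 0.038/0.962 = 19/481.
Combined Bayes factor of the evidence already in hand = 3.5 × 4.5 = 15.75.
Odds after that evidence = (19/481) × 15.75 = 1197/1924.
Target odds = 0.85/0.15 = 17/3.
Need 2.4ⁿ ≥ 17/3 ÷ (1197/1924) = 32708/3591.
2.4² = 5.76 falls short of 32708/3591 but 2.4³ = 13.824 reaches it, so n = 3.

3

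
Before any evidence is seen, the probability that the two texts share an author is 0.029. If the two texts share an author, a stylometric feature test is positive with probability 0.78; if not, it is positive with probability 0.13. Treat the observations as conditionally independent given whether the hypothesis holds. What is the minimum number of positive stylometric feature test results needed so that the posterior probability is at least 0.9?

Prior odds = 0.029/0.971 = 29/971.
Likelihood ratio of a positive = 0.78/0.13 = 6.
Target posterior odds = 0.9/0.1 = 9.
Require 6ⁿ ≥ 9 ÷ (29/971) = 8739/29.
6³ = 216 falls short of 8739/29 but 6⁴ = 1296 reaches it, so n = 4.

4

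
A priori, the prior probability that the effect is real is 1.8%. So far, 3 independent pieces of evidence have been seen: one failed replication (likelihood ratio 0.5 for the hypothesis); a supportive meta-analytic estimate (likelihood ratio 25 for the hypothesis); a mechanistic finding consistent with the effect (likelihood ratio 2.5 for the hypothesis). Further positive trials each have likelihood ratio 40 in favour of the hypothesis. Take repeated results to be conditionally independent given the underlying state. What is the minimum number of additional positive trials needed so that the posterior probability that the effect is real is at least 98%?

2

Prior odds = 0.018/0.982 = 9/491.
Combined Bayes factor of the evidence already in hand = 0.5 × 25 × 2.5 = 31.25.
Odds after that evidence = (9/491) × 31.25 = 1125/1964.
Target odds = 0.98/0.02 = 49.
Need 40ⁿ ≥ 49 ÷ (1125/1964) = 96236/1125.
40¹ = 40 falls short of 96236/1125 but 40² = 1600 reaches it, so n = 2.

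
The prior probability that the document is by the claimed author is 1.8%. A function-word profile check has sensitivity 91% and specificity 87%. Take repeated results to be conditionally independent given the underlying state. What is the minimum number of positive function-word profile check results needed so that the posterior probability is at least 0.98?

Prior odds: 0.018 ÷ 0.982 = 9/491.
False-positive rate = 1 − 0.87 = 0.13; likelihood ratio of a positive = 0.91/0.13 = 7.
Target posterior odds = 0.98/0.02 = 49.
Require 7ⁿ ≥ 49 ÷ (9/491) = 24059/9.
7⁴ = 2401 falls short of 24059/9 but 7⁵ = 16807 reaches it, so n = 5.

5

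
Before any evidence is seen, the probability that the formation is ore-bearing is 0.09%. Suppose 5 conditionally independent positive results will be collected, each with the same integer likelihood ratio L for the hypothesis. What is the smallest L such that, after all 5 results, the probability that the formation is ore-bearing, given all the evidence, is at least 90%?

Prior odds = 0.0009/0.9991 = 9/9991.
Target odds = 0.9/0.1 = 9.
Need L⁵ ≥ 9 ÷ (9/9991) = 9991.
6⁵ = 7776 < 9991 ≤ 16807 = 7⁵, so L = 7.

7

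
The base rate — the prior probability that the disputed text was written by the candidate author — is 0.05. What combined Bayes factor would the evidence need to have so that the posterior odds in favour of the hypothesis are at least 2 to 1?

Prior odds = 0.05/0.95 = 1/19.
Target odds = 2.
Required Bayes factor = 2 ÷ (1/19) = 38.

38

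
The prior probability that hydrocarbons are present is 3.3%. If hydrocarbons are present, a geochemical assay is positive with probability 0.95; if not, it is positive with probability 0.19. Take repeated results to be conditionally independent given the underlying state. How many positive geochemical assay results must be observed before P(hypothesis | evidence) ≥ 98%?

5

Prior odds = 0.033/0.967 = 33/967.
Likelihood ratio of a positive = 0.95/0.19 = 5.
Target odds: 0.98 ÷ 0.02 = 49.
Need (33/967) × 5ⁿ ≥ 49, i.e. 5ⁿ ≥ 47383/33.
5⁴ = 625 falls short of 47383/33 but 5⁵ = 3125 reaches it, so n = 5.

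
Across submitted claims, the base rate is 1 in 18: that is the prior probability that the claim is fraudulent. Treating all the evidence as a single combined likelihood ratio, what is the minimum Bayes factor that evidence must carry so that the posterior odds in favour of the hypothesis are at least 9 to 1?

Prior odds = (1/18)/(17/18) = 1/17.
Target odds = 9.
Required Bayes factor = 9 ÷ (1/17) = 153.

153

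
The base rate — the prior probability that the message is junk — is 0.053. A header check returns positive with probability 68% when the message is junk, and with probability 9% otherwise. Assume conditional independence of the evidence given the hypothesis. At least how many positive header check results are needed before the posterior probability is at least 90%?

Prior odds: 0.053 ÷ 0.947 = 53/947.
Likelihood ratio of a positive result = 0.68/0.09 = 68/9.
Target odds: 0.9 ÷ 0.1 = 9.
Require (68/9)ⁿ ≥ 9 ÷ (53/947) = 8523/53.
(68/9)² = 4624/81 falls short of 8523/53 but (68/9)³ = 314432/729 reaches it, so n = 3.

3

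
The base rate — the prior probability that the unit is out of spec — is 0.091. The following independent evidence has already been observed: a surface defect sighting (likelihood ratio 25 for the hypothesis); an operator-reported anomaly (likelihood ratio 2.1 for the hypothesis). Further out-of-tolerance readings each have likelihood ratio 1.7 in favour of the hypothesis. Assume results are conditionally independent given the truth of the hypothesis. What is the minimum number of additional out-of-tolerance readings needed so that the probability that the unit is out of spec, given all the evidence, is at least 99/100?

6

Prior odds = 0.091/0.909 = 91/909.
Combined Bayes factor of the evidence already in hand = 25 × 2.1 = 52.5.
Odds after that evidence = (91/909) × 52.5 = 3185/606.
Target odds = 0.99/0.01 = 99.
Need 1.7ⁿ ≥ 99 ÷ (3185/606) = 59994/3185.
1.7⁵ = 1419857/100000 falls short of 59994/3185 but 1.7⁶ = 24137569/1000000 reaches it, so n = 6.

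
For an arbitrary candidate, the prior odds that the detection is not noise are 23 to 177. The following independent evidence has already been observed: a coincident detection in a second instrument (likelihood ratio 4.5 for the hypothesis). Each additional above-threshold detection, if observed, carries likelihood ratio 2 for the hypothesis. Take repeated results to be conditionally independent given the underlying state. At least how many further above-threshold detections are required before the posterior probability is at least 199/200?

Prior odds = 23/177.
Bayes factor of the evidence already in hand = 4.5.
Odds after that evidence = (23/177) × 4.5 = 69/118.
Target odds = 0.995/0.005 = 199.
Need 2ⁿ ≥ 199 ÷ (69/118) = 23482/69.
2⁸ = 256 falls short of 23482/69 but 2⁹ = 512 reaches it, so n = 9.

9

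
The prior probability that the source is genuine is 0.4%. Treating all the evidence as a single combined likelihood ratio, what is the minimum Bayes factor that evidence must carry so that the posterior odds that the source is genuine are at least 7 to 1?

Prior odds = 0.004/0.996 = 1/249.
Target odds = 7.
Required Bayes factor = 7 ÷ (1/249) = 1743.

1743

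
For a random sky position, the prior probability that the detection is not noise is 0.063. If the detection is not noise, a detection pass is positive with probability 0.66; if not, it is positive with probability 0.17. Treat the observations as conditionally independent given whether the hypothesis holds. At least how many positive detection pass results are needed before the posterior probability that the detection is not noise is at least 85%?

4

Prior odds = 0.063/0.937 = 63/937.
Likelihood ratio of a positive = 0.66/0.17 = 66/17.
Target posterior odds = 0.85/0.15 = 17/3.
Require (66/17)ⁿ ≥ 17/3 ÷ (63/937) = 15929/189.
(66/17)³ = 287496/4913 falls short of 15929/189 but (66/17)⁴ = 18974736/83521 reaches it, so n = 4.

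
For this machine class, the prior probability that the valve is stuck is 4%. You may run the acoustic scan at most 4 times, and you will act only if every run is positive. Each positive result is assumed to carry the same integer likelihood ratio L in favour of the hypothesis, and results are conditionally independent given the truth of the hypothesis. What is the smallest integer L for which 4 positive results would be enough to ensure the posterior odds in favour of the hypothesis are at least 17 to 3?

4

Prior odds = 0.04/0.96 = 1/24.
Target odds = 17/3.
Need L⁴ ≥ 17/3 ÷ (1/24) = 136.
3⁴ = 81 < 136 ≤ 256 = 4⁴, so L = 4.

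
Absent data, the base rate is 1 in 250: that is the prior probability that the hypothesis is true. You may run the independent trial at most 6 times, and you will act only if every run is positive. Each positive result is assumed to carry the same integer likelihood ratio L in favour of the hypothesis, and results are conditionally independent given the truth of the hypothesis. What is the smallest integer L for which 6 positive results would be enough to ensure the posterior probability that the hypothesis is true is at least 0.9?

Prior odds = 0.004/0.996 = 1/249.
Target odds = 0.9/0.1 = 9.
Need L⁶ ≥ 9 ÷ (1/249) = 2241.
3⁶ = 729 < 2241 ≤ 4096 = 4⁶, so L = 4.

4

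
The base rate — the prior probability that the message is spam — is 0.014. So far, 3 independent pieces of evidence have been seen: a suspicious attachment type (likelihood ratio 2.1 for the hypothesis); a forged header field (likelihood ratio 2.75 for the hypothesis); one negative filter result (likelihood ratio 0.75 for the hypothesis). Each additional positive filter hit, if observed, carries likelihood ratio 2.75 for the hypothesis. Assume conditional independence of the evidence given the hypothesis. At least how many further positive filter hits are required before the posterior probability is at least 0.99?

8

Prior odds = 0.014/0.986 = 7/493.
Combined Bayes factor of the evidence already in hand = 2.1 × 2.75 × 0.75 = 4.33125.
Odds after that evidence = (7/493) × 4.33125 = 4851/78880.
Target odds = 0.99/0.01 = 99.
Need 2.75ⁿ ≥ 99 ÷ (4851/78880) = 78880/49.
2.75⁷ = 19487171/16384 falls short of 78880/49 but 2.75⁸ = 214358881/65536 reaches it, so n = 8.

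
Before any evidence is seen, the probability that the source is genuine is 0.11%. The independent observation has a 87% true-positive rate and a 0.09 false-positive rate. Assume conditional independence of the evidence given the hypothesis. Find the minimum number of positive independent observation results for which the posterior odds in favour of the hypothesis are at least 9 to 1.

4

Prior odds: 0.0011 ÷ 0.9989 = 11/9989.
Likelihood ratio of a positive result = 0.87/0.09 = 29/3.
Target odds = 9.
Need (11/9989) × (29/3)ⁿ ≥ 9, i.e. (29/3)ⁿ ≥ 89901/11.
(29/3)³ = 24389/27 falls short of 89901/11 but (29/3)⁴ = 707281/81 reaches it, so n = 4.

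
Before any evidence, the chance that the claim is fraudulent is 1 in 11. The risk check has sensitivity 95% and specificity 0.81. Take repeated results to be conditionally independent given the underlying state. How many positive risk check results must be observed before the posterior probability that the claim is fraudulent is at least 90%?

3

Prior odds = (1/11)/(10/11) = 0.1.
False-positive rate = 1 − 0.81 = 0.19; likelihood ratio of a positive = 0.95/0.19 = 5.
Target odds: 0.9 ÷ 0.1 = 9.
Require 5ⁿ ≥ 9 ÷ 0.1 = 90.
5² = 25 falls short of 90 but 5³ = 125 reaches it, so n = 3.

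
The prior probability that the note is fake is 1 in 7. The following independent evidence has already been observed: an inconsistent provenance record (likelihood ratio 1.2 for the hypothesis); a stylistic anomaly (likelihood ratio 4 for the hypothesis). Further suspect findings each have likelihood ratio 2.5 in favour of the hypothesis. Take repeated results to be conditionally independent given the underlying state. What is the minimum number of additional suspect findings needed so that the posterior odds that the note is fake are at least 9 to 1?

Prior odds = (1/7)/(6/7) = 1/6.
Combined Bayes factor of the evidence already in hand = 1.2 × 4 = 4.8.
Odds after that evidence = (1/6) × 4.8 = 0.8.
Target odds = 9.
Need 2.5ⁿ ≥ 9 ÷ 0.8 = 11.25.
2.5² = 6.25 falls short of 11.25 but 2.5³ = 15.625 reaches it, so n = 3.

3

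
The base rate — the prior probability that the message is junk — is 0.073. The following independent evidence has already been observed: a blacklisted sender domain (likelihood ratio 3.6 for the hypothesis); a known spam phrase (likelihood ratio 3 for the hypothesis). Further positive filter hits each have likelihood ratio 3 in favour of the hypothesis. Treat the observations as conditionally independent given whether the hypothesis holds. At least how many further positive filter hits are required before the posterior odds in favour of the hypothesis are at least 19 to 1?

Prior odds = 0.073/0.927 = 73/927.
Combined Bayes factor of the evidence already in hand = 3.6 × 3 = 10.8.
Odds after that evidence = (73/927) × 10.8 = 438/515.
Target odds = 19.
Need 3ⁿ ≥ 19 ÷ (438/515) = 9785/438.
3² = 9 falls short of 9785/438 but 3³ = 27 reaches it, so n = 3.

3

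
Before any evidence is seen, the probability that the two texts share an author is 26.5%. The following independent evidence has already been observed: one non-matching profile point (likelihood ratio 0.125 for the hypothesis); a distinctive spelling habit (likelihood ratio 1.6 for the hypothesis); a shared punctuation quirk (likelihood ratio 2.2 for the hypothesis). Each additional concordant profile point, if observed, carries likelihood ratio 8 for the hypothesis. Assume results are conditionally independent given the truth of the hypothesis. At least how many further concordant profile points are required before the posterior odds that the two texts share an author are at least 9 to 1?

Prior odds = 0.265/0.735 = 53/147.
Combined Bayes factor of the evidence already in hand = 0.125 × 1.6 × 2.2 = 0.44.
Odds after that evidence = (53/147) × 0.44 = 583/3675.
Target odds = 9.
Need 8ⁿ ≥ 9 ÷ (583/3675) = 33075/583.
8¹ = 8 falls short of 33075/583 but 8² = 64 reaches it, so n = 2.

2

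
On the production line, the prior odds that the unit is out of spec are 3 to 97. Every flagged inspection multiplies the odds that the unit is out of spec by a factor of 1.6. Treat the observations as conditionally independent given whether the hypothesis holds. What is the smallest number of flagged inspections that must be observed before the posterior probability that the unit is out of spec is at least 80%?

11

Prior odds = 3/97.
Likelihood ratio per flagged inspection = 1.6.
Target odds: 0.8 ÷ 0.2 = 4.
Require 1.6ⁿ ≥ 4 ÷ (3/97) = 388/3.
1.6¹⁰ ≈109.951 falls short of 388/3 but 1.6¹¹ ≈175.922 reaches it, so n = 11.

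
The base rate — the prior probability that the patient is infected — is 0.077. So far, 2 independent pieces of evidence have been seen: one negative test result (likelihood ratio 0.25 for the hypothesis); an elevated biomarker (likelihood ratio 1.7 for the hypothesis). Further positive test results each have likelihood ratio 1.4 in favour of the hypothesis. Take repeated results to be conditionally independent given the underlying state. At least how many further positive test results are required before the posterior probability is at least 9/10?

17

Prior odds = 0.077/0.923 = 77/923.
Combined Bayes factor of the evidence already in hand = 0.25 × 1.7 = 0.425.
Odds after that evidence = (77/923) × 0.425 = 1309/36920.
Target odds = 0.9/0.1 = 9.
Need 1.4ⁿ ≥ 9 ÷ (1309/36920) = 332280/1309.
1.4¹⁶ ≈217.795 falls short of 332280/1309 but 1.4¹⁷ ≈304.913 reaches it, so n = 17.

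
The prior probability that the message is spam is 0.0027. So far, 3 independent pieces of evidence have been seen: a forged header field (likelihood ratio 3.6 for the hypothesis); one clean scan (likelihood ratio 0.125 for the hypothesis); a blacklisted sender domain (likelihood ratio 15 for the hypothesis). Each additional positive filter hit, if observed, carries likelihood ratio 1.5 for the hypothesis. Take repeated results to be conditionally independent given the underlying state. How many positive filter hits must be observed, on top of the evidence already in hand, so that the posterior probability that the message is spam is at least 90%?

Prior odds = 0.0027/0.9973 = 27/9973.
Combined Bayes factor of the evidence already in hand = 3.6 × 0.125 × 15 = 6.75.
Odds after that evidence = (27/9973) × 6.75 = 729/39892.
Target odds = 0.9/0.1 = 9.
Need 1.5ⁿ ≥ 9 ÷ (729/39892) = 39892/81.
1.5¹⁵ = 14348907/32768 falls short of 39892/81 but 1.5¹⁶ = 43046721/65536 reaches it, so n = 16.

16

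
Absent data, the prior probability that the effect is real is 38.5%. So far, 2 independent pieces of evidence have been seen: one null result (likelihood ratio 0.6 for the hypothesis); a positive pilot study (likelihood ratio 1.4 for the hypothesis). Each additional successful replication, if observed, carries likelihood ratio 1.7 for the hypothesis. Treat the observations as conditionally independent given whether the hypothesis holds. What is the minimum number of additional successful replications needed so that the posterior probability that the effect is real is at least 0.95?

Prior odds = 0.385/0.615 = 77/123.
Combined Bayes factor of the evidence already in hand = 0.6 × 1.4 = 0.84.
Odds after that evidence = (77/123) × 0.84 = 539/1025.
Target odds = 0.95/0.05 = 19.
Need 1.7ⁿ ≥ 19 ÷ (539/1025) = 19475/539.
1.7⁶ = 24137569/1000000 falls short of 19475/539 but 1.7⁷ = 410338673/10000000 reaches it, so n = 7.

7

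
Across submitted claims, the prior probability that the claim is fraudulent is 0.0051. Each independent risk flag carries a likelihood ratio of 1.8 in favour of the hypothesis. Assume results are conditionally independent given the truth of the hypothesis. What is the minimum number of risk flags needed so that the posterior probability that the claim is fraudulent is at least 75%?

11

Prior odds: 0.0051 ÷ 0.9949 = 51/9949.
Likelihood ratio per risk flag = 1.8.
Target odds: 0.75 ÷ 0.25 = 3.
Need (51/9949) × 1.8ⁿ ≥ 3, i.e. 1.8ⁿ ≥ 9949/17.
1.8¹⁰ ≈357.047 falls short of 9949/17 but 1.8¹¹ ≈642.684 reaches it, so n = 11.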